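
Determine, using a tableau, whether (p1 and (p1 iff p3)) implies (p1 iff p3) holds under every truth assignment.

Valid

Assume the negation and expand:
Initial set: {F ((p1 and (p1 iff p3)) implies (p1 iff p3))}.
F ((p1 and (p1 iff p3)) implies (p1 iff p3)): α-rule — add T (p1 and (p1 iff p3)), F (p1 iff p3).
T (p1 and (p1 iff p3)): α-rule — add T p1, T (p1 iff p3).
F (p1 iff p3): β-rule — branch into T p1, F p3  //  F p1, T p3.
  branch 1 (add T p1, F p3):
    T (p1 iff p3): β-rule — branch into T p1, T p3  //  F p1, F p3.
      branch 1.1 (add T p1, T p3):
        × closes — contains both p3 and not p3.
      branch 1.2 (add F p1, F p3):
        × closes — contains both p1 and not p1.
  branch 2 (add F p1, T p3):
    × closes — contains both p1 and not p1.
All 3 branches close.
Every branch closed, so the negation is unsatisfiable and the formula is valid.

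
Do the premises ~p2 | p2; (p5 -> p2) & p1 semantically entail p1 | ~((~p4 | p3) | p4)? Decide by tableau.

Yes

Initial set: {(~p2 | p2); ((p5 -> p2) & p1); ~(p1 | ~((~p4 | p3) | p4))}.
((p5 -> p2) & p1): α-rule — add (p5 -> p2), p1.
~(p1 | ~((~p4 | p3) | p4)): α-rule — add ~p1, ~~((~p4 | p3) | p4).
× closes — contains both p1 and ~p1.
All 1 branch closes.
Every branch closed, so the premises entail the conclusion.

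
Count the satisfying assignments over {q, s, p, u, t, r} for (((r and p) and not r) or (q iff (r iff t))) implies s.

Initial set: {((((r and p) and not r) or (q iff (r iff t))) implies s)}.
((((r and p) and not r) or (q iff (r iff t))) implies s): β-rule — branch into not (((r and p) and not r) or (q iff (r iff t)))  //  s.
  branch 1 (add not (((r and p) and not r) or (q iff (r iff t)))):
    not (((r and p) and not r) or (q iff (r iff t))): α-rule — add not ((r and p) and not r), not (q iff (r iff t)).
    not ((r and p) and not r): β-rule — branch into not (r and p)  //  not not r.
      branch 1.1 (add not (r and p)):
        not (q iff (r iff t)): β-rule — branch into q, not (r iff t)  //  not q, (r iff t).
          branch 1.1.1 (add q, not (r iff t)):
            not (r and p): β-rule — branch into not r  //  not p.
              branch 1.1.1.1 (add not r):
                not (r iff t): β-rule — branch into r, not t  //  not r, t.
                  branch 1.1.1.1.1 (add r, not t):
                    × closes — contains both r and not r.
                  branch 1.1.1.1.2 (add not r, t):
                    ○ open, literals {q=true, r=false, t=true}.
              branch 1.1.1.2 (add not p):
                not (r iff t): β-rule — branch into r, not t  //  not r, t.
                  branch 1.1.1.2.1 (add r, not t):
                    ○ open, literals {p=false, q=true, r=true, t=false}.
                  branch 1.1.1.2.2 (add not r, t):
                    ○ open, literals {p=false, q=true, r=false, t=true}.
          branch 1.1.2 (add not q, (r iff t)):
            not (r and p): β-rule — branch into not r  //  not p.
              branch 1.1.2.1 (add not r):
                (r iff t): β-rule — branch into r, t  //  not r, not t.
                  branch 1.1.2.1.1 (add r, t):
                    × closes — contains both r and not r.
                  branch 1.1.2.1.2 (add not r, not t):
                    ○ open, literals {q=false, r=false, t=false}.
              branch 1.1.2.2 (add not p):
                (r iff t): β-rule — branch into r, t  //  not r, not t.
                  branch 1.1.2.2.1 (add r, t):
                    ○ open, literals {p=false, q=false, r=true, t=true}.
                  branch 1.1.2.2.2 (add not r, not t):
                    ○ open, literals {p=false, q=false, r=false, t=false}.
      branch 1.2 (add not not r):
        not (q iff (r iff t)): β-rule — branch into q, not (r iff t)  //  not q, (r iff t).
          branch 1.2.1 (add q, not (r iff t)):
            not (r iff t): β-rule — branch into r, not t  //  not r, t.
              branch 1.2.1.1 (add r, not t):
                ○ open, literals {q=true, r=true, t=false}.
              branch 1.2.1.2 (add not r, t):
                × closes — contains both r and not r.
          branch 1.2.2 (add not q, (r iff t)):
            (r iff t): β-rule — branch into r, t  //  not r, not t.
              branch 1.2.2.1 (add r, t):
                ○ open, literals {q=false, r=true, t=true}.
              branch 1.2.2.2 (add not r, not t):
                × closes — contains both r and not r.
  branch 2 (add s):
    ○ open, literals {s=true}.
4 branches closed, 9 open.
Each open branch fixes some atoms; the unmentioned ones are free. Counting distinct full assignments: branch {q=true, r=false, t=true} (s, p, u) contributes 8 new; branch {p=false, q=true, r=true, t=false} (s, u) contributes 4 new; branch {p=false, q=true, r=false, t=true} (s, u) contributes 0 new; branch {q=false, r=false, t=false} (s, p, u) contributes 8 new; branch {p=false, q=false, r=true, t=true} (s, u) contributes 4 new; branch {p=false, q=false, r=false, t=false} (s, u) contributes 0 new; branch {q=true, r=true, t=false} (s, p, u) contributes 4 new; branch {q=false, r=true, t=true} (s, p, u) contributes 4 new; branch {s=true} (q, p, u, t, r) contributes 16 new. Total: 48.

48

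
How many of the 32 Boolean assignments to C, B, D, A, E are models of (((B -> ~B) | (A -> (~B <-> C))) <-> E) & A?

Initial set: {((((B -> ~B) | (A -> (~B <-> C))) <-> E) & A)}.
((((B -> ~B) | (A -> (~B <-> C))) <-> E) & A): α-rule — add (((B -> ~B) | (A -> (~B <-> C))) <-> E), A.
(((B -> ~B) | (A -> (~B <-> C))) <-> E): β-rule — branch into ((B -> ~B) | (A -> (~B <-> C))), E  //  ~((B -> ~B) | (A -> (~B <-> C))), ~E.
  branch 1 (add ((B -> ~B) | (A -> (~B <-> C))), E):
    ((B -> ~B) | (A -> (~B <-> C))): β-rule — branch into (B -> ~B)  //  (A -> (~B <-> C)).
      branch 1.1 (add (B -> ~B)):
        (B -> ~B): β-rule — branch into ~B  //  ~B.
          branch 1.1.1 (add ~B):
            ○ open, literals {A=true, B=false, E=true}.
          branch 1.1.2 (add ~B):
            ○ open, literals {A=true, B=false, E=true}.
      branch 1.2 (add (A -> (~B <-> C))):
        (A -> (~B <-> C)): β-rule — branch into ~A  //  (~B <-> C).
          branch 1.2.1 (add ~A):
            × closes — contains both A and ~A.
          branch 1.2.2 (add (~B <-> C)):
            (~B <-> C): β-rule — branch into ~B, C  //  ~~B, ~C.
              branch 1.2.2.1 (add ~B, C):
                ○ open, literals {A=true, B=false, C=true, E=true}.
              branch 1.2.2.2 (add ~~B, ~C):
                ○ open, literals {A=true, B=true, C=false, E=true}.
  branch 2 (add ~((B -> ~B) | (A -> (~B <-> C))), ~E):
    ~((B -> ~B) | (A -> (~B <-> C))): α-rule — add ~(B -> ~B), ~(A -> (~B <-> C)).
    ~(B -> ~B): α-rule — add B, ~~B.
    ~(A -> (~B <-> C)): α-rule — add A, ~(~B <-> C).
    ~(~B <-> C): β-rule — branch into ~B, ~C  //  ~~B, C.
      branch 2.1 (add ~B, ~C):
        × closes — contains both B and ~B.
      branch 2.2 (add ~~B, C):
        ○ open, literals {A=true, B=true, C=true, E=false}.
2 branches closed, 5 open.
Each open branch fixes some atoms; the unmentioned ones are free. Counting distinct full assignments: branch {A=true, B=false, E=true} (C, D) contributes 4 new; branch {A=true, B=false, E=true} (C, D) contributes 0 new; branch {A=true, B=false, C=true, E=true} (D) contributes 0 new; branch {A=true, B=true, C=false, E=true} (D) contributes 2 new; branch {A=true, B=true, C=true, E=false} (D) contributes 2 new. Total: 8.

8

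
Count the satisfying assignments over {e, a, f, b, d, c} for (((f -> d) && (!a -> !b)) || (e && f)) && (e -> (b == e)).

Initial set: {T ((((f -> d) && (!a -> !b)) || (e && f)) && (e -> (b == e)))}.
T ((((f -> d) && (!a -> !b)) || (e && f)) && (e -> (b == e))): α-rule — add T (((f -> d) && (!a -> !b)) || (e && f)), T (e -> (b == e)).
T (((f -> d) && (!a -> !b)) || (e && f)): β-rule — branch into T ((f -> d) && (!a -> !b))  //  T (e && f).
  branch 1 (add T ((f -> d) && (!a -> !b))):
    T ((f -> d) && (!a -> !b)): α-rule — add T (f -> d), T (!a -> !b).
    T (e -> (b == e)): β-rule — branch into F e  //  T (b == e).
      branch 1.1 (add F e):
        T (f -> d): β-rule — branch into F f  //  T d.
          branch 1.1.1 (add F f):
            T (!a -> !b): β-rule — branch into F !a  //  T !b.
              branch 1.1.1.1 (add F !a):
                ○ open, literals {a=1, e=0, f=0}.
              branch 1.1.1.2 (add T !b):
                ○ open, literals {b=0, e=0, f=0}.
          branch 1.1.2 (add T d):
            T (!a -> !b): β-rule — branch into F !a  //  T !b.
              branch 1.1.2.1 (add F !a):
                ○ open, literals {a=1, d=1, e=0}.
              branch 1.1.2.2 (add T !b):
                ○ open, literals {b=0, d=1, e=0}.
      branch 1.2 (add T (b == e)):
        T (f -> d): β-rule — branch into F f  //  T d.
          branch 1.2.1 (add F f):
            T (!a -> !b): β-rule — branch into F !a  //  T !b.
              branch 1.2.1.1 (add F !a):
                T (b == e): β-rule — branch into T b, T e  //  F b, F e.
                  branch 1.2.1.1.1 (add T b, T e):
                    ○ open, literals {a=1, b=1, e=1, f=0}.
                  branch 1.2.1.1.2 (add F b, F e):
                    ○ open, literals {a=1, b=0, e=0, f=0}.
              branch 1.2.1.2 (add T !b):
                T (b == e): β-rule — branch into T b, T e  //  F b, F e.
                  branch 1.2.1.2.1 (add T b, T e):
                    × closes — contains both b and !b.
                  branch 1.2.1.2.2 (add F b, F e):
                    ○ open, literals {b=0, e=0, f=0}.
          branch 1.2.2 (add T d):
            T (!a -> !b): β-rule — branch into F !a  //  T !b.
              branch 1.2.2.1 (add F !a):
                T (b == e): β-rule — branch into T b, T e  //  F b, F e.
                  branch 1.2.2.1.1 (add T b, T e):
                    ○ open, literals {a=1, b=1, d=1, e=1}.
                  branch 1.2.2.1.2 (add F b, F e):
                    ○ open, literals {a=1, b=0, d=1, e=0}.
              branch 1.2.2.2 (add T !b):
                T (b == e): β-rule — branch into T b, T e  //  F b, F e.
                  branch 1.2.2.2.1 (add T b, T e):
                    × closes — contains both b and !b.
                  branch 1.2.2.2.2 (add F b, F e):
                    ○ open, literals {b=0, d=1, e=0}.
  branch 2 (add T (e && f)):
    T (e && f): α-rule — add T e, T f.
    T (e -> (b == e)): β-rule — branch into F e  //  T (b == e).
      branch 2.1 (add F e):
        × closes — contains both e and !e.
      branch 2.2 (add T (b == e)):
        T (b == e): β-rule — branch into T b, T e  //  F b, F e.
          branch 2.2.1 (add T b, T e):
            ○ open, literals {b=1, e=1, f=1}.
          branch 2.2.2 (add F b, F e):
            × closes — contains both e and !e.
4 branches closed, 11 open.
Each open branch fixes some atoms; the unmentioned ones are free. Counting distinct full assignments: branch {a=1, e=0, f=0} (b, d, c) contributes 8 new; branch {b=0, e=0, f=0} (a, d, c) contributes 4 new; branch {a=1, d=1, e=0} (f, b, c) contributes 4 new; branch {b=0, d=1, e=0} (a, f, c) contributes 2 new; branch {a=1, b=1, e=1, f=0} (d, c) contributes 4 new; branch {a=1, b=0, e=0, f=0} (d, c) contributes 0 new; branch {b=0, e=0, f=0} (a, d, c) contributes 0 new; branch {a=1, b=1, d=1, e=1} (f, c) contributes 2 new; branch {a=1, b=0, d=1, e=0} (f, c) contributes 0 new; branch {b=0, d=1, e=0} (a, f, c) contributes 0 new; branch {b=1, e=1, f=1} (a, d, c) contributes 6 new. Total: 30.

30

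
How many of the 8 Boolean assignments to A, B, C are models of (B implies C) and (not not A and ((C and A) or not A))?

Initial set: {((B implies C) and (not not A and ((C and A) or not A)))}.
((B implies C) and (not not A and ((C and A) or not A))): α-rule — add (B implies C), (not not A and ((C and A) or not A)).
(not not A and ((C and A) or not A)): α-rule — add not not A, ((C and A) or not A).
not not A: drop double negation, giving A.
(B implies C): β-rule — branch into not B  //  C.
  branch 1 (add not B):
    ((C and A) or not A): β-rule — branch into (C and A)  //  not A.
      branch 1.1 (add (C and A)):
        (C and A): α-rule — add C, A.
        ○ open, literals {A=1, B=0, C=1}.
      branch 1.2 (add not A):
        × closes — contains both A and not A.
  branch 2 (add C):
    ((C and A) or not A): β-rule — branch into (C and A)  //  not A.
      branch 2.1 (add (C and A)):
        (C and A): α-rule — add C, A.
        ○ open, literals {A=1, C=1}.
      branch 2.2 (add not A):
        × closes — contains both A and not A.
2 branches closed, 2 open.
Each open branch fixes some atoms; the unmentioned ones are free. Counting distinct full assignments: branch {A=1, B=0, C=1} (none free) contributes 1 new; branch {A=1, C=1} (B) contributes 1 new. Total: 2.

2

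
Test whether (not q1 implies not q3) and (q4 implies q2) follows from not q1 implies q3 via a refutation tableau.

No

Initial set: {(not q1 implies q3); not ((not q1 implies not q3) and (q4 implies q2))}.
(not q1 implies q3): β-rule — branch into not not q1  //  q3.
  branch 1 (add not not q1):
    not ((not q1 implies not q3) and (q4 implies q2)): β-rule — branch into not (not q1 implies not q3)  //  not (q4 implies q2).
      branch 1.1 (add not (not q1 implies not q3)):
        not (not q1 implies not q3): α-rule — add not q1, not not q3.
        × closes — contains both q1 and not q1.
      branch 1.2 (add not (q4 implies q2)):
        not (q4 implies q2): α-rule — add q4, not q2.
        ○ open, literals {q1=T, q2=F, q4=T}.
  branch 2 (add q3):
    not ((not q1 implies not q3) and (q4 implies q2)): β-rule — branch into not (not q1 implies not q3)  //  not (q4 implies q2).
      branch 2.1 (add not (not q1 implies not q3)):
        not (not q1 implies not q3): α-rule — add not q1, not not q3.
        ○ open, literals {q1=F, q3=T}.
      branch 2.2 (add not (q4 implies q2)):
        not (q4 implies q2): α-rule — add q4, not q2.
        ○ open, literals {q2=F, q3=T, q4=T}.
1 branch closed, 3 open.
An open branch gives a countermodel: q1=T, q2=F, q4=T (unmentioned atoms arbitrary); the premises hold there but the conclusion fails.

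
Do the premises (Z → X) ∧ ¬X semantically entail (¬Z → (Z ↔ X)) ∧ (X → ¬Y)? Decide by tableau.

Yes

Initial set: {((Z → X) ∧ ¬X); ¬((¬Z → (Z ↔ X)) ∧ (X → ¬Y))}.
((Z → X) ∧ ¬X): α-rule — add (Z → X), ¬X.
¬((¬Z → (Z ↔ X)) ∧ (X → ¬Y)): β-rule — branch into ¬(¬Z → (Z ↔ X))  //  ¬(X → ¬Y).
  branch 1 (add ¬(¬Z → (Z ↔ X))):
    ¬(¬Z → (Z ↔ X)): α-rule — add ¬Z, ¬(Z ↔ X).
    (Z → X): β-rule — branch into ¬Z  //  X.
      branch 1.1 (add ¬Z):
        ¬(Z ↔ X): β-rule — branch into Z, ¬X  //  ¬Z, X.
          branch 1.1.1 (add Z, ¬X):
            × closes — contains both Z and ¬Z.
          branch 1.1.2 (add ¬Z, X):
            × closes — contains both X and ¬X.
      branch 1.2 (add X):
        × closes — contains both X and ¬X.
  branch 2 (add ¬(X → ¬Y)):
    ¬(X → ¬Y): α-rule — add X, ¬¬Y.
    × closes — contains both X and ¬X.
All 4 branches close.
Every branch closed, so the premises entail the conclusion.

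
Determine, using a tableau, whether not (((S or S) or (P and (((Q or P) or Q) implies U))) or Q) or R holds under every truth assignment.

Not valid

Assume the negation and expand:
Initial set: {F (not (((S or S) or (P and (((Q or P) or Q) implies U))) or Q) or R)}.
F (not (((S or S) or (P and (((Q or P) or Q) implies U))) or Q) or R): α-rule — add F not (((S or S) or (P and (((Q or P) or Q) implies U))) or Q), F R.
F not (((S or S) or (P and (((Q or P) or Q) implies U))) or Q): β-rule — branch into T ((S or S) or (P and (((Q or P) or Q) implies U)))  //  T Q.
  branch 1 (add T ((S or S) or (P and (((Q or P) or Q) implies U)))):
    T ((S or S) or (P and (((Q or P) or Q) implies U))): β-rule — branch into T (S or S)  //  T (P and (((Q or P) or Q) implies U)).
      branch 1.1 (add T (S or S)):
        T (S or S): β-rule — branch into T S  //  T S.
          branch 1.1.1 (add T S):
            ○ open, literals {R=0, S=1}.
          branch 1.1.2 (add T S):
            ○ open, literals {R=0, S=1}.
      branch 1.2 (add T (P and (((Q or P) or Q) implies U))):
        T (P and (((Q or P) or Q) implies U)): α-rule — add T P, T (((Q or P) or Q) implies U).
        T (((Q or P) or Q) implies U): β-rule — branch into F ((Q or P) or Q)  //  T U.
          branch 1.2.1 (add F ((Q or P) or Q)):
            F ((Q or P) or Q): α-rule — add F (Q or P), F Q.
            F (Q or P): α-rule — add F Q, F P.
            × closes — contains both P and not P.
          branch 1.2.2 (add T U):
            ○ open, literals {P=1, R=0, U=1}.
  branch 2 (add T Q):
    ○ open, literals {Q=1, R=0}.
1 branch closed, 4 open.
An open branch gives a countermodel: R=0, S=1 (unmentioned atoms arbitrary); under it the original formula is false.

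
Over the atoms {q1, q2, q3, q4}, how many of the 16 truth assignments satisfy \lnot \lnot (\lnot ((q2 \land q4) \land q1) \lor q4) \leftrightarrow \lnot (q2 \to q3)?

Initial set: {(\lnot \lnot (\lnot ((q2 \land q4) \land q1) \lor q4) \leftrightarrow \lnot (q2 \to q3))}.
(\lnot \lnot (\lnot ((q2 \land q4) \land q1) \lor q4) \leftrightarrow \lnot (q2 \to q3)): β-rule — branch into \lnot \lnot (\lnot ((q2 \land q4) \land q1) \lor q4), \lnot (q2 \to q3)  //  \lnot \lnot \lnot (\lnot ((q2 \land q4) \land q1) \lor q4), \lnot \lnot (q2 \to q3).
  branch 1 (add \lnot \lnot (\lnot ((q2 \land q4) \land q1) \lor q4), \lnot (q2 \to q3)):
    \lnot \lnot (\lnot ((q2 \land q4) \land q1) \lor q4): drop double negation, giving (\lnot ((q2 \land q4) \land q1) \lor q4).
    \lnot (q2 \to q3): α-rule — add q2, \lnot q3.
    (\lnot ((q2 \land q4) \land q1) \lor q4): β-rule — branch into \lnot ((q2 \land q4) \land q1)  //  q4.
      branch 1.1 (add \lnot ((q2 \land q4) \land q1)):
        \lnot ((q2 \land q4) \land q1): β-rule — branch into \lnot (q2 \land q4)  //  \lnot q1.
          branch 1.1.1 (add \lnot (q2 \land q4)):
            \lnot (q2 \land q4): β-rule — branch into \lnot q2  //  \lnot q4.
              branch 1.1.1.1 (add \lnot q2):
                × closes — contains both q2 and \lnot q2.
              branch 1.1.1.2 (add \lnot q4):
                ○ open, literals {q2=T, q3=F, q4=F}.
          branch 1.1.2 (add \lnot q1):
            ○ open, literals {q1=F, q2=T, q3=F}.
      branch 1.2 (add q4):
        ○ open, literals {q2=T, q3=F, q4=T}.
  branch 2 (add \lnot \lnot \lnot (\lnot ((q2 \land q4) \land q1) \lor q4), \lnot \lnot (q2 \to q3)):
    \lnot \lnot \lnot (\lnot ((q2 \land q4) \land q1) \lor q4): drop double negation, giving \lnot (\lnot ((q2 \land q4) \land q1) \lor q4).
    \lnot (\lnot ((q2 \land q4) \land q1) \lor q4): α-rule — add \lnot \lnot ((q2 \land q4) \land q1), \lnot q4.
    \lnot \lnot ((q2 \land q4) \land q1): α-rule — add (q2 \land q4), q1.
    (q2 \land q4): α-rule — add q2, q4.
    × closes — contains both q4 and \lnot q4.
2 branches closed, 3 open.
Each open branch fixes some atoms; the unmentioned ones are free. Counting distinct full assignments: branch {q2=T, q3=F, q4=F} (q1) contributes 2 new; branch {q1=F, q2=T, q3=F} (q4) contributes 1 new; branch {q2=T, q3=F, q4=T} (q1) contributes 1 new. Total: 4.

4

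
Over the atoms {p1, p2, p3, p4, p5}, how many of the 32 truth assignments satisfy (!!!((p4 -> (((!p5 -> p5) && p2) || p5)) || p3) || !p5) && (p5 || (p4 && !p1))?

Initial set: {((!!!((p4 -> (((!p5 -> p5) && p2) || p5)) || p3) || !p5) && (p5 || (p4 && !p1)))}.
((!!!((p4 -> (((!p5 -> p5) && p2) || p5)) || p3) || !p5) && (p5 || (p4 && !p1))): α-rule — add (!!!((p4 -> (((!p5 -> p5) && p2) || p5)) || p3) || !p5), (p5 || (p4 && !p1)).
(!!!((p4 -> (((!p5 -> p5) && p2) || p5)) || p3) || !p5): β-rule — branch into !!!((p4 -> (((!p5 -> p5) && p2) || p5)) || p3)  //  !p5.
  branch 1 (add !!!((p4 -> (((!p5 -> p5) && p2) || p5)) || p3)):
    !!!((p4 -> (((!p5 -> p5) && p2) || p5)) || p3): drop double negation, giving !((p4 -> (((!p5 -> p5) && p2) || p5)) || p3).
    !((p4 -> (((!p5 -> p5) && p2) || p5)) || p3): α-rule — add !(p4 -> (((!p5 -> p5) && p2) || p5)), !p3.
    !(p4 -> (((!p5 -> p5) && p2) || p5)): α-rule — add p4, !(((!p5 -> p5) && p2) || p5).
    !(((!p5 -> p5) && p2) || p5): α-rule — add !((!p5 -> p5) && p2), !p5.
    (p5 || (p4 && !p1)): β-rule — branch into p5  //  (p4 && !p1).
      branch 1.1 (add p5):
        × closes — contains both p5 and !p5.
      branch 1.2 (add (p4 && !p1)):
        (p4 && !p1): α-rule — add p4, !p1.
        !((!p5 -> p5) && p2): β-rule — branch into !(!p5 -> p5)  //  !p2.
          branch 1.2.1 (add !(!p5 -> p5)):
            !(!p5 -> p5): α-rule — add !p5, !p5.
            ○ open, literals {p1=0, p3=0, p4=1, p5=0}.
          branch 1.2.2 (add !p2):
            ○ open, literals {p1=0, p2=0, p3=0, p4=1, p5=0}.
  branch 2 (add !p5):
    (p5 || (p4 && !p1)): β-rule — branch into p5  //  (p4 && !p1).
      branch 2.1 (add p5):
        × closes — contains both p5 and !p5.
      branch 2.2 (add (p4 && !p1)):
        (p4 && !p1): α-rule — add p4, !p1.
        ○ open, literals {p1=0, p4=1, p5=0}.
2 branches closed, 3 open.
Each open branch fixes some atoms; the unmentioned ones are free. Counting distinct full assignments: branch {p1=0, p3=0, p4=1, p5=0} (p2) contributes 2 new; branch {p1=0, p2=0, p3=0, p4=1, p5=0} (none free) contributes 0 new; branch {p1=0, p4=1, p5=0} (p2, p3) contributes 2 new. Total: 4.

4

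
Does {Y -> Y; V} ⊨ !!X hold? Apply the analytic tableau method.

Initial set: {T (Y -> Y); T V; F !!X}.
F !!X: drop double negation, giving F X.
T (Y -> Y): β-rule — branch into F Y  //  T Y.
  branch 1 (add F Y):
    ○ open, literals {V=T, X=F, Y=F}.
  branch 2 (add T Y):
    ○ open, literals {V=T, X=F, Y=T}.
0 branches closed, 2 open.
An open branch gives a countermodel: V=T, X=F, Y=F (unmentioned atoms arbitrary); the premises hold there but the conclusion fails.

No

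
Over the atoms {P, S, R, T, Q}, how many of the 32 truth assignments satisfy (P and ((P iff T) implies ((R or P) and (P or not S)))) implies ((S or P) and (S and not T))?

Initial set: {((P and ((P iff T) implies ((R or P) and (P or not S)))) implies ((S or P) and (S and not T)))}.
((P and ((P iff T) implies ((R or P) and (P or not S)))) implies ((S or P) and (S and not T))): β-rule — branch into not (P and ((P iff T) implies ((R or P) and (P or not S))))  //  ((S or P) and (S and not T)).
  branch 1 (add not (P and ((P iff T) implies ((R or P) and (P or not S))))):
    not (P and ((P iff T) implies ((R or P) and (P or not S)))): β-rule — branch into not P  //  not ((P iff T) implies ((R or P) and (P or not S))).
      branch 1.1 (add not P):
        ○ open, literals {P=false}.
      branch 1.2 (add not ((P iff T) implies ((R or P) and (P or not S)))):
        not ((P iff T) implies ((R or P) and (P or not S))): α-rule — add (P iff T), not ((R or P) and (P or not S)).
        (P iff T): β-rule — branch into P, T  //  not P, not T.
          branch 1.2.1 (add P, T):
            not ((R or P) and (P or not S)): β-rule — branch into not (R or P)  //  not (P or not S).
              branch 1.2.1.1 (add not (R or P)):
                not (R or P): α-rule — add not R, not P.
                × closes — contains both P and not P.
              branch 1.2.1.2 (add not (P or not S)):
                not (P or not S): α-rule — add not P, not not S.
                × closes — contains both P and not P.
          branch 1.2.2 (add not P, not T):
            not ((R or P) and (P or not S)): β-rule — branch into not (R or P)  //  not (P or not S).
              branch 1.2.2.1 (add not (R or P)):
                not (R or P): α-rule — add not R, not P.
                ○ open, literals {P=false, R=false, T=false}.
              branch 1.2.2.2 (add not (P or not S)):
                not (P or not S): α-rule — add not P, not not S.
                ○ open, literals {P=false, S=true, T=false}.
  branch 2 (add ((S or P) and (S and not T))):
    ((S or P) and (S and not T)): α-rule — add (S or P), (S and not T).
    (S and not T): α-rule — add S, not T.
    (S or P): β-rule — branch into S  //  P.
      branch 2.1 (add S):
        ○ open, literals {S=true, T=false}.
      branch 2.2 (add P):
        ○ open, literals {P=true, S=true, T=false}.
2 branches closed, 5 open.
Each open branch fixes some atoms; the unmentioned ones are free. Counting distinct full assignments: branch {P=false} (S, R, T, Q) contributes 16 new; branch {P=false, R=false, T=false} (S, Q) contributes 0 new; branch {P=false, S=true, T=false} (R, Q) contributes 0 new; branch {S=true, T=false} (P, R, Q) contributes 4 new; branch {P=true, S=true, T=false} (R, Q) contributes 0 new. Total: 20.

20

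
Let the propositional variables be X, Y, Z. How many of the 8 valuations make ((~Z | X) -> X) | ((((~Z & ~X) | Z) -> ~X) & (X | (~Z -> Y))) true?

7

Initial set: {(((~Z | X) -> X) | ((((~Z & ~X) | Z) -> ~X) & (X | (~Z -> Y))))}.
(((~Z | X) -> X) | ((((~Z & ~X) | Z) -> ~X) & (X | (~Z -> Y)))): β-rule — branch into ((~Z | X) -> X)  //  ((((~Z & ~X) | Z) -> ~X) & (X | (~Z -> Y))).
  branch 1 (add ((~Z | X) -> X)):
    ((~Z | X) -> X): β-rule — branch into ~(~Z | X)  //  X.
      branch 1.1 (add ~(~Z | X)):
        ~(~Z | X): α-rule — add ~~Z, ~X.
        ○ open, literals {X=F, Z=T}.
      branch 1.2 (add X):
        ○ open, literals {X=T}.
  branch 2 (add ((((~Z & ~X) | Z) -> ~X) & (X | (~Z -> Y)))):
    ((((~Z & ~X) | Z) -> ~X) & (X | (~Z -> Y))): α-rule — add (((~Z & ~X) | Z) -> ~X), (X | (~Z -> Y)).
    (((~Z & ~X) | Z) -> ~X): β-rule — branch into ~((~Z & ~X) | Z)  //  ~X.
      branch 2.1 (add ~((~Z & ~X) | Z)):
        ~((~Z & ~X) | Z): α-rule — add ~(~Z & ~X), ~Z.
        (X | (~Z -> Y)): β-rule — branch into X  //  (~Z -> Y).
          branch 2.1.1 (add X):
            ~(~Z & ~X): β-rule — branch into ~~Z  //  ~~X.
              branch 2.1.1.1 (add ~~Z):
                × closes — contains both Z and ~Z.
              branch 2.1.1.2 (add ~~X):
                ○ open, literals {X=T, Z=F}.
          branch 2.1.2 (add (~Z -> Y)):
            ~(~Z & ~X): β-rule — branch into ~~Z  //  ~~X.
              branch 2.1.2.1 (add ~~Z):
                × closes — contains both Z and ~Z.
              branch 2.1.2.2 (add ~~X):
                (~Z -> Y): β-rule — branch into ~~Z  //  Y.
                  branch 2.1.2.2.1 (add ~~Z):
                    × closes — contains both Z and ~Z.
                  branch 2.1.2.2.2 (add Y):
                    ○ open, literals {X=T, Y=T, Z=F}.
      branch 2.2 (add ~X):
        (X | (~Z -> Y)): β-rule — branch into X  //  (~Z -> Y).
          branch 2.2.1 (add X):
            × closes — contains both X and ~X.
          branch 2.2.2 (add (~Z -> Y)):
            (~Z -> Y): β-rule — branch into ~~Z  //  Y.
              branch 2.2.2.1 (add ~~Z):
                ○ open, literals {X=F, Z=T}.
              branch 2.2.2.2 (add Y):
                ○ open, literals {X=F, Y=T}.
4 branches closed, 6 open.
Each open branch fixes some atoms; the unmentioned ones are free. Counting distinct full assignments: branch {X=F, Z=T} (Y) contributes 2 new; branch {X=T} (Y, Z) contributes 4 new; branch {X=T, Z=F} (Y) contributes 0 new; branch {X=T, Y=T, Z=F} (none free) contributes 0 new; branch {X=F, Z=T} (Y) contributes 0 new; branch {X=F, Y=T} (Z) contributes 1 new. Total: 7.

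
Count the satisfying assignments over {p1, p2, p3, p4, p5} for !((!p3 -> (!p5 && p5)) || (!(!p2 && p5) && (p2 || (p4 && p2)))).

8

Initial set: {!((!p3 -> (!p5 && p5)) || (!(!p2 && p5) && (p2 || (p4 && p2))))}.
!((!p3 -> (!p5 && p5)) || (!(!p2 && p5) && (p2 || (p4 && p2)))): α-rule — add !(!p3 -> (!p5 && p5)), !(!(!p2 && p5) && (p2 || (p4 && p2))).
!(!p3 -> (!p5 && p5)): α-rule — add !p3, !(!p5 && p5).
!(!(!p2 && p5) && (p2 || (p4 && p2))): β-rule — branch into !!(!p2 && p5)  //  !(p2 || (p4 && p2)).
  branch 1 (add !!(!p2 && p5)):
    !!(!p2 && p5): α-rule — add !p2, p5.
    !(!p5 && p5): β-rule — branch into !!p5  //  !p5.
      branch 1.1 (add !!p5):
        ○ open, literals {p2=F, p3=F, p5=T}.
      branch 1.2 (add !p5):
        × closes — contains both p5 and !p5.
  branch 2 (add !(p2 || (p4 && p2))):
    !(p2 || (p4 && p2)): α-rule — add !p2, !(p4 && p2).
    !(!p5 && p5): β-rule — branch into !!p5  //  !p5.
      branch 2.1 (add !!p5):
        !(p4 && p2): β-rule — branch into !p4  //  !p2.
          branch 2.1.1 (add !p4):
            ○ open, literals {p2=F, p3=F, p4=F, p5=T}.
          branch 2.1.2 (add !p2):
            ○ open, literals {p2=F, p3=F, p5=T}.
      branch 2.2 (add !p5):
        !(p4 && p2): β-rule — branch into !p4  //  !p2.
          branch 2.2.1 (add !p4):
            ○ open, literals {p2=F, p3=F, p4=F, p5=F}.
          branch 2.2.2 (add !p2):
            ○ open, literals {p2=F, p3=F, p5=F}.
1 branch closed, 5 open.
Each open branch fixes some atoms; the unmentioned ones are free. Counting distinct full assignments: branch {p2=F, p3=F, p5=T} (p1, p4) contributes 4 new; branch {p2=F, p3=F, p4=F, p5=T} (p1) contributes 0 new; branch {p2=F, p3=F, p5=T} (p1, p4) contributes 0 new; branch {p2=F, p3=F, p4=F, p5=F} (p1) contributes 2 new; branch {p2=F, p3=F, p5=F} (p1, p4) contributes 2 new. Total: 8.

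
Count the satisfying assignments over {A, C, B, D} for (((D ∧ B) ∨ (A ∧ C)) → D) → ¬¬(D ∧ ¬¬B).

Initial set: {((((D ∧ B) ∨ (A ∧ C)) → D) → ¬¬(D ∧ ¬¬B))}.
((((D ∧ B) ∨ (A ∧ C)) → D) → ¬¬(D ∧ ¬¬B)): β-rule — branch into ¬(((D ∧ B) ∨ (A ∧ C)) → D)  //  ¬¬(D ∧ ¬¬B).
  branch 1 (add ¬(((D ∧ B) ∨ (A ∧ C)) → D)):
    ¬(((D ∧ B) ∨ (A ∧ C)) → D): α-rule — add ((D ∧ B) ∨ (A ∧ C)), ¬D.
    ((D ∧ B) ∨ (A ∧ C)): β-rule — branch into (D ∧ B)  //  (A ∧ C).
      branch 1.1 (add (D ∧ B)):
        (D ∧ B): α-rule — add D, B.
        × closes — contains both D and ¬D.
      branch 1.2 (add (A ∧ C)):
        (A ∧ C): α-rule — add A, C.
        ○ open, literals {A=T, C=T, D=F}.
  branch 2 (add ¬¬(D ∧ ¬¬B)):
    ¬¬(D ∧ ¬¬B): drop double negation, giving (D ∧ ¬¬B).
    (D ∧ ¬¬B): α-rule — add D, ¬¬B.
    ¬¬B: drop double negation, giving B.
    ○ open, literals {B=T, D=T}.
1 branch closed, 2 open.
Each open branch fixes some atoms; the unmentioned ones are free. Counting distinct full assignments: branch {A=T, C=T, D=F} (B) contributes 2 new; branch {B=T, D=T} (A, C) contributes 4 new. Total: 6.

6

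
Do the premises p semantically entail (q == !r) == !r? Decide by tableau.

No

Initial set: {T p; F ((q == !r) == !r)}.
F ((q == !r) == !r): β-rule — branch into T (q == !r), F !r  //  F (q == !r), T !r.
  branch 1 (add T (q == !r), F !r):
    T (q == !r): β-rule — branch into T q, T !r  //  F q, F !r.
      branch 1.1 (add T q, T !r):
        × closes — contains both r and !r.
      branch 1.2 (add F q, F !r):
        ○ open, literals {p=T, q=F, r=T}.
  branch 2 (add F (q == !r), T !r):
    F (q == !r): β-rule — branch into T q, F !r  //  F q, T !r.
      branch 2.1 (add T q, F !r):
        × closes — contains both r and !r.
      branch 2.2 (add F q, T !r):
        ○ open, literals {p=T, q=F, r=F}.
2 branches closed, 2 open.
An open branch gives a countermodel: p=T, q=F, r=T (unmentioned atoms arbitrary); the premises hold there but the conclusion fails.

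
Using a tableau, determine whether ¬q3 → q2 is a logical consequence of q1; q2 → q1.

Initial set: {q1; (q2 → q1); ¬(¬q3 → q2)}.
¬(¬q3 → q2): α-rule — add ¬q3, ¬q2.
(q2 → q1): β-rule — branch into ¬q2  //  q1.
  branch 1 (add ¬q2):
    ○ open, literals {q1=true, q2=false, q3=false}.
  branch 2 (add q1):
    ○ open, literals {q1=true, q2=false, q3=false}.
0 branches closed, 2 open.
An open branch gives a countermodel: q1=true, q2=false, q3=false (unmentioned atoms arbitrary); the premises hold there but the conclusion fails.

No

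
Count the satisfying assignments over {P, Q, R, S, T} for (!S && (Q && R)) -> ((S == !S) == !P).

30

Initial set: {((!S && (Q && R)) -> ((S == !S) == !P))}.
((!S && (Q && R)) -> ((S == !S) == !P)): β-rule — branch into !(!S && (Q && R))  //  ((S == !S) == !P).
  branch 1 (add !(!S && (Q && R))):
    !(!S && (Q && R)): β-rule — branch into !!S  //  !(Q && R).
      branch 1.1 (add !!S):
        ○ open, literals {S=1}.
      branch 1.2 (add !(Q && R)):
        !(Q && R): β-rule — branch into !Q  //  !R.
          branch 1.2.1 (add !Q):
            ○ open, literals {Q=0}.
          branch 1.2.2 (add !R):
            ○ open, literals {R=0}.
  branch 2 (add ((S == !S) == !P)):
    ((S == !S) == !P): β-rule — branch into (S == !S), !P  //  !(S == !S), !!P.
      branch 2.1 (add (S == !S), !P):
        (S == !S): β-rule — branch into S, !S  //  !S, !!S.
          branch 2.1.1 (add S, !S):
            × closes — contains both S and !S.
          branch 2.1.2 (add !S, !!S):
            × closes — contains both S and !S.
      branch 2.2 (add !(S == !S), !!P):
        !(S == !S): β-rule — branch into S, !!S  //  !S, !S.
          branch 2.2.1 (add S, !!S):
            ○ open, literals {P=1, S=1}.
          branch 2.2.2 (add !S, !S):
            ○ open, literals {P=1, S=0}.
2 branches closed, 5 open.
Each open branch fixes some atoms; the unmentioned ones are free. Counting distinct full assignments: branch {S=1} (P, Q, R, T) contributes 16 new; branch {Q=0} (P, R, S, T) contributes 8 new; branch {R=0} (P, Q, S, T) contributes 4 new; branch {P=1, S=1} (Q, R, T) contributes 0 new; branch {P=1, S=0} (Q, R, T) contributes 2 new. Total: 30.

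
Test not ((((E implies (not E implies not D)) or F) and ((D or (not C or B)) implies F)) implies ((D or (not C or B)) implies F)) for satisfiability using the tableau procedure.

Unsatisfiable

Initial set: {not ((((E implies (not E implies not D)) or F) and ((D or (not C or B)) implies F)) implies ((D or (not C or B)) implies F))}.
not ((((E implies (not E implies not D)) or F) and ((D or (not C or B)) implies F)) implies ((D or (not C or B)) implies F)): α-rule — add (((E implies (not E implies not D)) or F) and ((D or (not C or B)) implies F)), not ((D or (not C or B)) implies F).
(((E implies (not E implies not D)) or F) and ((D or (not C or B)) implies F)): α-rule — add ((E implies (not E implies not D)) or F), ((D or (not C or B)) implies F).
not ((D or (not C or B)) implies F): α-rule — add (D or (not C or B)), not F.
((E implies (not E implies not D)) or F): β-rule — branch into (E implies (not E implies not D))  //  F.
  branch 1 (add (E implies (not E implies not D))):
    ((D or (not C or B)) implies F): β-rule — branch into not (D or (not C or B))  //  F.
      branch 1.1 (add not (D or (not C or B))):
        not (D or (not C or B)): α-rule — add not D, not (not C or B).
        not (not C or B): α-rule — add not not C, not B.
        (D or (not C or B)): β-rule — branch into D  //  (not C or B).
          branch 1.1.1 (add D):
            × closes — contains both D and not D.
          branch 1.1.2 (add (not C or B)):
            (E implies (not E implies not D)): β-rule — branch into not E  //  (not E implies not D).
              branch 1.1.2.1 (add not E):
                (not C or B): β-rule — branch into not C  //  B.
                  branch 1.1.2.1.1 (add not C):
                    × closes — contains both C and not C.
                  branch 1.1.2.1.2 (add B):
                    × closes — contains both B and not B.
              branch 1.1.2.2 (add (not E implies not D)):
                (not C or B): β-rule — branch into not C  //  B.
                  branch 1.1.2.2.1 (add not C):
                    × closes — contains both C and not C.
                  branch 1.1.2.2.2 (add B):
                    × closes — contains both B and not B.
      branch 1.2 (add F):
        × closes — contains both F and not F.
  branch 2 (add F):
    × closes — contains both F and not F.
All 7 branches close.
Every branch closed; the formula is unsatisfiable.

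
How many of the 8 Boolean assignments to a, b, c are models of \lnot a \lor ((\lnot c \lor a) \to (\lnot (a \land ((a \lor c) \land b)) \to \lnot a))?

Initial set: {(\lnot a \lor ((\lnot c \lor a) \to (\lnot (a \land ((a \lor c) \land b)) \to \lnot a)))}.
(\lnot a \lor ((\lnot c \lor a) \to (\lnot (a \land ((a \lor c) \land b)) \to \lnot a))): β-rule — branch into \lnot a  //  ((\lnot c \lor a) \to (\lnot (a \land ((a \lor c) \land b)) \to \lnot a)).
  branch 1 (add \lnot a):
    ○ open, literals {a=0}.
  branch 2 (add ((\lnot c \lor a) \to (\lnot (a \land ((a \lor c) \land b)) \to \lnot a))):
    ((\lnot c \lor a) \to (\lnot (a \land ((a \lor c) \land b)) \to \lnot a)): β-rule — branch into \lnot (\lnot c \lor a)  //  (\lnot (a \land ((a \lor c) \land b)) \to \lnot a).
      branch 2.1 (add \lnot (\lnot c \lor a)):
        \lnot (\lnot c \lor a): α-rule — add \lnot \lnot c, \lnot a.
        ○ open, literals {a=0, c=1}.
      branch 2.2 (add (\lnot (a \land ((a \lor c) \land b)) \to \lnot a)):
        (\lnot (a \land ((a \lor c) \land b)) \to \lnot a): β-rule — branch into \lnot \lnot (a \land ((a \lor c) \land b))  //  \lnot a.
          branch 2.2.1 (add \lnot \lnot (a \land ((a \lor c) \land b))):
            \lnot \lnot (a \land ((a \lor c) \land b)): α-rule — add a, ((a \lor c) \land b).
            ((a \lor c) \land b): α-rule — add (a \lor c), b.
            (a \lor c): β-rule — branch into a  //  c.
              branch 2.2.1.1 (add a):
                ○ open, literals {a=1, b=1}.
              branch 2.2.1.2 (add c):
                ○ open, literals {a=1, b=1, c=1}.
          branch 2.2.2 (add \lnot a):
            ○ open, literals {a=0}.
0 branches closed, 5 open.
Each open branch fixes some atoms; the unmentioned ones are free. Counting distinct full assignments: branch {a=0} (b, c) contributes 4 new; branch {a=0, c=1} (b) contributes 0 new; branch {a=1, b=1} (c) contributes 2 new; branch {a=1, b=1, c=1} (none free) contributes 0 new; branch {a=0} (b, c) contributes 0 new. Total: 6.

6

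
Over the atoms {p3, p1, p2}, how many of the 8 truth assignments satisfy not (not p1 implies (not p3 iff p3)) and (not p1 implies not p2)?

2

Initial set: {T (not (not p1 implies (not p3 iff p3)) and (not p1 implies not p2))}.
T (not (not p1 implies (not p3 iff p3)) and (not p1 implies not p2)): α-rule — add T not (not p1 implies (not p3 iff p3)), T (not p1 implies not p2).
T not (not p1 implies (not p3 iff p3)): α-rule — add T not p1, F (not p3 iff p3).
T (not p1 implies not p2): β-rule — branch into F not p1  //  T not p2.
  branch 1 (add F not p1):
    × closes — contains both p1 and not p1.
  branch 2 (add T not p2):
    F (not p3 iff p3): β-rule — branch into T not p3, F p3  //  F not p3, T p3.
      branch 2.1 (add T not p3, F p3):
        ○ open, literals {p1=false, p2=false, p3=false}.
      branch 2.2 (add F not p3, T p3):
        ○ open, literals {p1=false, p2=false, p3=true}.
1 branch closed, 2 open.
Each open branch fixes some atoms; the unmentioned ones are free. Counting distinct full assignments: branch {p1=false, p2=false, p3=false} (none free) contributes 1 new; branch {p1=false, p2=false, p3=true} (none free) contributes 1 new. Total: 2.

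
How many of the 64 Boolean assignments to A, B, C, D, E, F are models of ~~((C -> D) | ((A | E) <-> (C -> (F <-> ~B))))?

Initial set: {T ~~((C -> D) | ((A | E) <-> (C -> (F <-> ~B))))}.
T ~~((C -> D) | ((A | E) <-> (C -> (F <-> ~B)))): drop double negation, giving T ((C -> D) | ((A | E) <-> (C -> (F <-> ~B)))).
T ((C -> D) | ((A | E) <-> (C -> (F <-> ~B)))): β-rule — branch into T (C -> D)  //  T ((A | E) <-> (C -> (F <-> ~B))).
  branch 1 (add T (C -> D)):
    T (C -> D): β-rule — branch into F C  //  T D.
      branch 1.1 (add F C):
        ○ open, literals {C=false}.
      branch 1.2 (add T D):
        ○ open, literals {D=true}.
  branch 2 (add T ((A | E) <-> (C -> (F <-> ~B)))):
    T ((A | E) <-> (C -> (F <-> ~B))): β-rule — branch into T (A | E), T (C -> (F <-> ~B))  //  F (A | E), F (C -> (F <-> ~B)).
      branch 2.1 (add T (A | E), T (C -> (F <-> ~B))):
        T (A | E): β-rule — branch into T A  //  T E.
          branch 2.1.1 (add T A):
            T (C -> (F <-> ~B)): β-rule — branch into F C  //  T (F <-> ~B).
              branch 2.1.1.1 (add F C):
                ○ open, literals {A=true, C=false}.
              branch 2.1.1.2 (add T (F <-> ~B)):
                T (F <-> ~B): β-rule — branch into T F, T ~B  //  F F, F ~B.
                  branch 2.1.1.2.1 (add T F, T ~B):
                    ○ open, literals {A=true, B=false, F=true}.
                  branch 2.1.1.2.2 (add F F, F ~B):
                    ○ open, literals {A=true, B=true, F=false}.
          branch 2.1.2 (add T E):
            T (C -> (F <-> ~B)): β-rule — branch into F C  //  T (F <-> ~B).
              branch 2.1.2.1 (add F C):
                ○ open, literals {C=false, E=true}.
              branch 2.1.2.2 (add T (F <-> ~B)):
                T (F <-> ~B): β-rule — branch into T F, T ~B  //  F F, F ~B.
                  branch 2.1.2.2.1 (add T F, T ~B):
                    ○ open, literals {B=false, E=true, F=true}.
                  branch 2.1.2.2.2 (add F F, F ~B):
                    ○ open, literals {B=true, E=true, F=false}.
      branch 2.2 (add F (A | E), F (C -> (F <-> ~B))):
        F (A | E): α-rule — add F A, F E.
        F (C -> (F <-> ~B)): α-rule — add T C, F (F <-> ~B).
        F (F <-> ~B): β-rule — branch into T F, F ~B  //  F F, T ~B.
          branch 2.2.1 (add T F, F ~B):
            ○ open, literals {A=false, B=true, C=true, E=false, F=true}.
          branch 2.2.2 (add F F, T ~B):
            ○ open, literals {A=false, B=false, C=true, E=false, F=false}.
0 branches closed, 10 open.
Each open branch fixes some atoms; the unmentioned ones are free. Counting distinct full assignments: branch {C=false} (A, B, D, E, F) contributes 32 new; branch {D=true} (A, B, C, E, F) contributes 16 new; branch {A=true, C=false} (B, D, E, F) contributes 0 new; branch {A=true, B=false, F=true} (C, D, E) contributes 2 new; branch {A=true, B=true, F=false} (C, D, E) contributes 2 new; branch {C=false, E=true} (A, B, D, F) contributes 0 new; branch {B=false, E=true, F=true} (A, C, D) contributes 1 new; branch {B=true, E=true, F=false} (A, C, D) contributes 1 new; branch {A=false, B=true, C=true, E=false, F=true} (D) contributes 1 new; branch {A=false, B=false, C=true, E=false, F=false} (D) contributes 1 new. Total: 56.

56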